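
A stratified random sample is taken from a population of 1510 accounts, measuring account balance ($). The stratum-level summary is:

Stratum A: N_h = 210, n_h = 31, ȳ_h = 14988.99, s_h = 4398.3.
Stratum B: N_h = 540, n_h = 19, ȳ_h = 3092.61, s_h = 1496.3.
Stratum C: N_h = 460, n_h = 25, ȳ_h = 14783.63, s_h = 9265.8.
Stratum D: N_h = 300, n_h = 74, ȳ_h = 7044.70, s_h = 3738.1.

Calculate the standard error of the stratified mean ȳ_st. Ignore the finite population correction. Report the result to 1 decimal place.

SE(ȳ_st) ≈ 594.4

V̂(ȳ_st) = Σ W_h² s_h²/n_h, with W_h = N_h/N and N = 1510:
  stratum A: (210/1510)²·4398.3²/31 = 12069.6
  stratum B: (540/1510)²·1496.3²/19 = 15070.1
  stratum C: (460/1510)²·9265.8²/25 = 318704
  stratum D: (300/1510)²·3738.1²/74 = 7453.47
V̂(ȳ_st) = 353297
SE(ȳ_st) = √353297 = 594.388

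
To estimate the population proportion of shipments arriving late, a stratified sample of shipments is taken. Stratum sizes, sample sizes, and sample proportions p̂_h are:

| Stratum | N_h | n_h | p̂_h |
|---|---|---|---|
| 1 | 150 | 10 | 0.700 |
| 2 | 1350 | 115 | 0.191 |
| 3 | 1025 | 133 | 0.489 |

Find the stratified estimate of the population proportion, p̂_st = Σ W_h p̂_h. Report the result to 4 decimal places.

N = 2525; stratum weights W_h = N_h/N.
p̂_st = Σ W_h p̂_h = (150·0.700 + 1350·0.191 + 1025·0.489)/2525 = 0.34221

p̂_st ≈ 0.3422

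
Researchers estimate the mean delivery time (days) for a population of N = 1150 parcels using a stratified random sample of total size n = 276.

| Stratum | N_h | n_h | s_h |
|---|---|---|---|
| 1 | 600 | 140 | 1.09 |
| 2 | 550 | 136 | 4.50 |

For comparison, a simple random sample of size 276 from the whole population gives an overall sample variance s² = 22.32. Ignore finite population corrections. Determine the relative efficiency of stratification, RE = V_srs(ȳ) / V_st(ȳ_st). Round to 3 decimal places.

RE ≈ 2.224

V̂(ȳ_st) = Σ W_h² s_h²/n_h, with W_h = N_h/N and N = 1150:
  stratum 1: (600/1150)²·1.09²/140 = 0.00231011
  stratum 2: (550/1150)²·4.50²/136 = 0.0340577
V_st = 0.0363678
V_srs = s²/n = 22.32/276 = 0.0808696
Relative efficiency = V_srs / V_st = 0.0808696/0.0363678 = 2.2237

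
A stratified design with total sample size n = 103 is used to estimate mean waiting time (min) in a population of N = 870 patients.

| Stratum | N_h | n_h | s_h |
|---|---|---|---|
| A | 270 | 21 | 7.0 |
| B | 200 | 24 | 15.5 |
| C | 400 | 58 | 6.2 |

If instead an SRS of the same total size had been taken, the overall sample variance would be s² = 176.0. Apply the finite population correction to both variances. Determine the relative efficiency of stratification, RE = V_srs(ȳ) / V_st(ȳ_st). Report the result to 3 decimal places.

V̂(ȳ_st) = Σ W_h² (1 − n_h/N_h) s_h²/n_h, with W_h = N_h/N and N = 870:
  stratum A: (270/870)²·(1 − 21/270)·7.0²/21 = 0.207253
  stratum B: (200/870)²·(1 − 24/200)·15.5²/24 = 0.465539
  stratum C: (400/870)²·(1 − 58/400)·6.2²/58 = 0.119785
V_st = 0.792578
V_srs = (1 − 103/870)·176.0/103 = 1.50644
Relative efficiency = V_srs / V_st = 1.50644/0.792578 = 1.9007

RE ≈ 1.901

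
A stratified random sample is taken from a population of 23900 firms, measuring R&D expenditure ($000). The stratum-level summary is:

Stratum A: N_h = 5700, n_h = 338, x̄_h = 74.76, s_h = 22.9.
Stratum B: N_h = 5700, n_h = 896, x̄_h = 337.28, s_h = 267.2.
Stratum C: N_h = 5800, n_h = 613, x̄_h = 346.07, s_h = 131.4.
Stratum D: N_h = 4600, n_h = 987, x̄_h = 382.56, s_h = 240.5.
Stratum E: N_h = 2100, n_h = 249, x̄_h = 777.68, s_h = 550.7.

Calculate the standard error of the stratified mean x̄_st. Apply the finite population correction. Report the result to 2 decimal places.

V̂(x̄_st) = Σ W_h² (1 − n_h/N_h) s_h²/n_h, with W_h = N_h/N and N = 23900:
  stratum A: (5700/23900)²·(1 − 338/5700)·22.9²/338 = 0.0830157
  stratum B: (5700/23900)²·(1 − 896/5700)·267.2²/896 = 3.81986
  stratum C: (5800/23900)²·(1 − 613/5800)·131.4²/613 = 1.48347
  stratum D: (4600/23900)²·(1 − 987/4600)·240.5²/987 = 1.70507
  stratum E: (2100/23900)²·(1 − 249/2100)·550.7²/249 = 8.28821
V̂(x̄_st) = 15.3796
SE(x̄_st) = √15.3796 = 3.92169

SE(x̄_st) ≈ 3.92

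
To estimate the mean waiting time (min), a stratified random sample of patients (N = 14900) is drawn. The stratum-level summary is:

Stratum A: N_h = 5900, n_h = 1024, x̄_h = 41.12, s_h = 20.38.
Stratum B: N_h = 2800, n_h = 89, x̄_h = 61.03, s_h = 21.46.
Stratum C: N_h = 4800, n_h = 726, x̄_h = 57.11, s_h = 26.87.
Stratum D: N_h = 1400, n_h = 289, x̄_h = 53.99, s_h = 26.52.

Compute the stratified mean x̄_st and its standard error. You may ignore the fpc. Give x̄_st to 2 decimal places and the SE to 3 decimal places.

x̄_st = Σ W_h x̄_h = (5900·41.12 + 2800·61.03 + 4800·57.11 + 1400·53.99)/14900 = 51.22188
V̂(x̄_st) = Σ W_h² s_h²/n_h, with W_h = N_h/N and N = 14900:
  stratum A: (5900/14900)²·20.38²/1024 = 0.0635975
  stratum B: (2800/14900)²·21.46²/89 = 0.182731
  stratum C: (4800/14900)²·26.87²/726 = 0.103207
  stratum D: (1400/14900)²·26.52²/289 = 0.0214849
V̂(x̄_st) = 0.371021
SE(x̄_st) = √0.371021 = 0.609115

x̄_st ≈ 51.22, SE ≈ 0.609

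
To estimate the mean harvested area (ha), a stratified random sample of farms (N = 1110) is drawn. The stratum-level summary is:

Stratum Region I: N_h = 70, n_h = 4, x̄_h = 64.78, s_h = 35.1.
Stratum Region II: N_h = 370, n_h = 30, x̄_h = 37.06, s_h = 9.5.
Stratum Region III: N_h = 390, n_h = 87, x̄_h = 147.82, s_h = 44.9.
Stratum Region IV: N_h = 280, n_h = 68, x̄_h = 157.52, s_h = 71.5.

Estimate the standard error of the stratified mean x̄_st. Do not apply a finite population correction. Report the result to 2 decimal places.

V̂(x̄_st) = Σ W_h² s_h²/n_h, with W_h = N_h/N and N = 1110:
  stratum Region I: (70/1110)²·35.1²/4 = 1.22491
  stratum Region II: (370/1110)²·9.5²/30 = 0.334259
  stratum Region III: (390/1110)²·44.9²/87 = 2.8606
  stratum Region IV: (280/1110)²·71.5²/68 = 4.7838
V̂(x̄_st) = 9.20357
SE(x̄_st) = √9.20357 = 3.03374

SE(x̄_st) ≈ 3.03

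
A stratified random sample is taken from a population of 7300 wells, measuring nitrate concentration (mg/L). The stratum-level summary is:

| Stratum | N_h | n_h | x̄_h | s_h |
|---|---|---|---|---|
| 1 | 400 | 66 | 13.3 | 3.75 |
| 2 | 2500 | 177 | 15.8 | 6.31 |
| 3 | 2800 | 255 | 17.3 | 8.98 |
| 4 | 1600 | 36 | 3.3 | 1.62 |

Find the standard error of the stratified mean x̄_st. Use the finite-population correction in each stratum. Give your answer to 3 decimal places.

SE(x̄_st) ≈ 0.266

V̂(x̄_st) = Σ W_h² (1 − n_h/N_h) s_h²/n_h, with W_h = N_h/N and N = 7300:
  stratum 1: (400/7300)²·(1 − 66/400)·3.75²/66 = 0.00053417
  stratum 2: (2500/7300)²·(1 − 177/2500)·6.31²/177 = 0.0245148
  stratum 3: (2800/7300)²·(1 − 255/2800)·8.98²/255 = 0.0422876
  stratum 4: (1600/7300)²·(1 − 36/1600)·1.62²/36 = 0.00342325
V̂(x̄_st) = 0.0707598
SE(x̄_st) = √0.0707598 = 0.266007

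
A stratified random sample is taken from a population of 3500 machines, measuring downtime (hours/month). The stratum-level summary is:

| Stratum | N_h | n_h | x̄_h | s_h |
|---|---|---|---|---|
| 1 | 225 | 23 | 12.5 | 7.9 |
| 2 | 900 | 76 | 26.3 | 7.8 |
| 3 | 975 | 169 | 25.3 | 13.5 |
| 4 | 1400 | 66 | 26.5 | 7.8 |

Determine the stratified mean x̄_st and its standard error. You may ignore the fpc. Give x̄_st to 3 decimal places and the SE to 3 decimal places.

x̄_st ≈ 25.214, SE ≈ 0.543

x̄_st = Σ W_h x̄_h = (225·12.5 + 900·26.3 + 975·25.3 + 1400·26.5)/3500 = 25.21429
V̂(x̄_st) = Σ W_h² s_h²/n_h, with W_h = N_h/N and N = 3500:
  stratum 1: (225/3500)²·7.9²/23 = 0.0112139
  stratum 2: (900/3500)²·7.8²/76 = 0.0529328
  stratum 3: (975/3500)²·13.5²/169 = 0.0836862
  stratum 4: (1400/3500)²·7.8²/66 = 0.147491
V̂(x̄_st) = 0.295324
SE(x̄_st) = √0.295324 = 0.543437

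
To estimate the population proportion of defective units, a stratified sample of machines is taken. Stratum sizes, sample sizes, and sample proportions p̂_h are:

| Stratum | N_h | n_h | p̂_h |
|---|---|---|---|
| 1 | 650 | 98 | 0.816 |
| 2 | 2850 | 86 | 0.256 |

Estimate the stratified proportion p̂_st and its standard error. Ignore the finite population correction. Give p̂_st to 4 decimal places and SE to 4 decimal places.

N = 3500; stratum weights W_h = N_h/N.
p̂_st = Σ W_h p̂_h = (650·0.816 + 2850·0.256)/3500 = 0.36000
V̂(p̂_st) = Σ W_h² p̂_h(1−p̂_h)/(n_h−1):
  stratum 1: (650/3500)²·0.816·0.184/97 = 5.33859e-05
  stratum 2: (2850/3500)²·0.256·0.744/85 = 0.00148576
V̂(p̂_st) = 0.00153914; SE = √V̂ = 0.0392319

p̂_st ≈ 0.3600, SE ≈ 0.0392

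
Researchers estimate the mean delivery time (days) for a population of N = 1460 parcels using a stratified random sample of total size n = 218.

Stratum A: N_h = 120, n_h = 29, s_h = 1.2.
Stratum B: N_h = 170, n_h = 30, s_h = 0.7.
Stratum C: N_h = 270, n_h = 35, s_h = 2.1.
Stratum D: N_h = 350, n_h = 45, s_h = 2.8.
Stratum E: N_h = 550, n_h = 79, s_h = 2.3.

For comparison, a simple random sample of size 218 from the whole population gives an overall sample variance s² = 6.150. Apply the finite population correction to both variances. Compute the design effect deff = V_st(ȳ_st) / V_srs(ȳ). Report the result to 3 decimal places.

V̂(ȳ_st) = Σ W_h² (1 − n_h/N_h) s_h²/n_h, with W_h = N_h/N and N = 1460:
  stratum A: (120/1460)²·(1 − 29/120)·1.2²/29 = 0.000254379
  stratum B: (170/1460)²·(1 − 30/170)·0.7²/30 = 0.000182367
  stratum C: (270/1460)²·(1 − 35/270)·2.1²/35 = 0.00375056
  stratum D: (350/1460)²·(1 − 45/350)·2.8²/45 = 0.00872501
  stratum E: (550/1460)²·(1 − 79/550)·2.3²/79 = 0.00813779
V_st = 0.0210501
V_srs = (1 − 218/1460)·6.150/218 = 0.0239987
deff = V_st / V_srs = 0.0210501/0.0239987 = 0.8771

deff ≈ 0.877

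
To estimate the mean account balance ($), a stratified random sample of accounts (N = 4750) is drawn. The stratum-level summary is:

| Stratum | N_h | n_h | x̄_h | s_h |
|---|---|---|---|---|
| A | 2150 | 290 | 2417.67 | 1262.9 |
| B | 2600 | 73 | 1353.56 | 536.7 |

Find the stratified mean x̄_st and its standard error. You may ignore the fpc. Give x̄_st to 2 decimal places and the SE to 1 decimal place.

x̄_st ≈ 1835.21, SE ≈ 48.1

x̄_st = Σ W_h x̄_h = (2150·2417.67 + 2600·1353.56)/4750 = 1835.20979
V̂(x̄_st) = Σ W_h² s_h²/n_h, with W_h = N_h/N and N = 4750:
  stratum A: (2150/4750)²·1262.9²/290 = 1126.76
  stratum B: (2600/4750)²·536.7²/73 = 1182.22
V̂(x̄_st) = 2308.98
SE(x̄_st) = √2308.98 = 48.0518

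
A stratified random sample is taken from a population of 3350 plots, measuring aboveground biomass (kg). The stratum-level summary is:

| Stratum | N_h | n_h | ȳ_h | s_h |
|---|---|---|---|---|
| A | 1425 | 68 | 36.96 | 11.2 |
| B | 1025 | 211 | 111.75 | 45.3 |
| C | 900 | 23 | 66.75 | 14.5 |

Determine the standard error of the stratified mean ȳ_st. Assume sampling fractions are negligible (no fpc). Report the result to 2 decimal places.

V̂(ȳ_st) = Σ W_h² s_h²/n_h, with W_h = N_h/N and N = 3350:
  stratum A: (1425/3350)²·11.2²/68 = 0.333785
  stratum B: (1025/3350)²·45.3²/211 = 0.910483
  stratum C: (900/3350)²·14.5²/23 = 0.659787
V̂(ȳ_st) = 1.90406
SE(ȳ_st) = √1.90406 = 1.37988

SE(ȳ_st) ≈ 1.38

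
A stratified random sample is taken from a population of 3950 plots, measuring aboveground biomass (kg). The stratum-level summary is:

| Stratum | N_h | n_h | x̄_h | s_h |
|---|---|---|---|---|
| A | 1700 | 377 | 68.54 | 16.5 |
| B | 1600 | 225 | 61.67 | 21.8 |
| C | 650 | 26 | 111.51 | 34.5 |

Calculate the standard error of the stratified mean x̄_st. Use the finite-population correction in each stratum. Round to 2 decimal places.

V̂(x̄_st) = Σ W_h² (1 − n_h/N_h) s_h²/n_h, with W_h = N_h/N and N = 3950:
  stratum A: (1700/3950)²·(1 − 377/1700)·16.5²/377 = 0.104098
  stratum B: (1600/3950)²·(1 − 225/1600)·21.8²/225 = 0.297823
  stratum C: (650/3950)²·(1 − 26/650)·34.5²/26 = 1.19006
V̂(x̄_st) = 1.59198
SE(x̄_st) = √1.59198 = 1.26174

SE(x̄_st) ≈ 1.26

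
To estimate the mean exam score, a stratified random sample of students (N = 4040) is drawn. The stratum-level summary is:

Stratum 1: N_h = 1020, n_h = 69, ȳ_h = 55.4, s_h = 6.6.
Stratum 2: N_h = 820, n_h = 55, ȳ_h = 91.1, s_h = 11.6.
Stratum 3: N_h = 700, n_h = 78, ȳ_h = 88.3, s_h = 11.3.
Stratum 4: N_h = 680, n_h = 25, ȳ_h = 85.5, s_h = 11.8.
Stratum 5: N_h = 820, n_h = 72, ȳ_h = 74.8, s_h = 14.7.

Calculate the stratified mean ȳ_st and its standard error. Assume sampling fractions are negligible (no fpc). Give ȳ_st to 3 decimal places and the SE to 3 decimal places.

ȳ_st = Σ W_h ȳ_h = (1020·55.4 + 820·91.1 + 700·88.3 + 680·85.5 + 820·74.8)/4040 = 77.35050
V̂(ȳ_st) = Σ W_h² s_h²/n_h, with W_h = N_h/N and N = 4040:
  stratum 1: (1020/4040)²·6.6²/69 = 0.0402417
  stratum 2: (820/4040)²·11.6²/55 = 0.10079
  stratum 3: (700/4040)²·11.3²/78 = 0.0491468
  stratum 4: (680/4040)²·11.8²/25 = 0.15779
  stratum 5: (820/4040)²·14.7²/72 = 0.123642
V̂(ȳ_st) = 0.471611
SE(ȳ_st) = √0.471611 = 0.686739

ȳ_st ≈ 77.350, SE ≈ 0.687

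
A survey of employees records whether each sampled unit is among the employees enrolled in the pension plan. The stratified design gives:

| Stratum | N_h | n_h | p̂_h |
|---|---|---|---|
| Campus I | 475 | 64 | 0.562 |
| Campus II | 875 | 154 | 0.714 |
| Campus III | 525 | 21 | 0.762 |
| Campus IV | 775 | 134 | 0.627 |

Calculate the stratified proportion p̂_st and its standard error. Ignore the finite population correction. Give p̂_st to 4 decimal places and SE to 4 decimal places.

p̂_st ≈ 0.6708, SE ≈ 0.0279

N = 2650; stratum weights W_h = N_h/N.
p̂_st = Σ W_h p̂_h = (475·0.562 + 875·0.714 + 525·0.762 + 775·0.627)/2650 = 0.67082
V̂(p̂_st) = Σ W_h² p̂_h(1−p̂_h)/(n_h−1):
  stratum Campus I: (475/2650)²·0.562·0.438/63 = 0.000125535
  stratum Campus II: (875/2650)²·0.714·0.286/153 = 0.000145511
  stratum Campus III: (525/2650)²·0.762·0.238/20 = 0.000355901
  stratum Campus IV: (775/2650)²·0.627·0.373/133 = 0.000150396
V̂(p̂_st) = 0.000777343; SE = √V̂ = 0.0278809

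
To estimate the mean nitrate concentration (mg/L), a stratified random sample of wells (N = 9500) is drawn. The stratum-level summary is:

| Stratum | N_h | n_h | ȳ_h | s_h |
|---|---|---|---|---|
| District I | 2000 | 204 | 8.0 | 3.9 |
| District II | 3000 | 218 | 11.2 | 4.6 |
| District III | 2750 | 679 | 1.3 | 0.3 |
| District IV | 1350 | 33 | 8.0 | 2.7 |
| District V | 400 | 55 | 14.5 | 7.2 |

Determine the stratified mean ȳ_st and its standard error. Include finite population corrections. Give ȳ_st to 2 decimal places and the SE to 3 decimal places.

ȳ_st ≈ 7.34, SE ≈ 0.133

ȳ_st = Σ W_h ȳ_h = (2000·8.0 + 3000·11.2 + 2750·1.3 + 1350·8.0 + 400·14.5)/9500 = 7.34474
V̂(ȳ_st) = Σ W_h² (1 − n_h/N_h) s_h²/n_h, with W_h = N_h/N and N = 9500:
  stratum District I: (2000/9500)²·(1 − 204/2000)·3.9²/204 = 0.00296748
  stratum District II: (3000/9500)²·(1 − 218/3000)·4.6²/218 = 0.00897615
  stratum District III: (2750/9500)²·(1 − 679/2750)·0.3²/679 = 8.36447e-06
  stratum District IV: (1350/9500)²·(1 − 33/1350)·2.7²/33 = 0.00435197
  stratum District V: (400/9500)²·(1 − 55/400)·7.2²/55 = 0.00144123
V̂(ȳ_st) = 0.0177452
SE(ȳ_st) = √0.0177452 = 0.133211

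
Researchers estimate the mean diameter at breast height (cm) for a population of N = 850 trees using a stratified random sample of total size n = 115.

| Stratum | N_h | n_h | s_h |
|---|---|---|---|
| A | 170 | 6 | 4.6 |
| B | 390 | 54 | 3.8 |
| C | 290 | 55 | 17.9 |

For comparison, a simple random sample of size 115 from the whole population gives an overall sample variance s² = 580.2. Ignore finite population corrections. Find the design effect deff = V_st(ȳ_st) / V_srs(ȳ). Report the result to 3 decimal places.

V̂(ȳ_st) = Σ W_h² s_h²/n_h, with W_h = N_h/N and N = 850:
  stratum A: (170/850)²·4.6²/6 = 0.141067
  stratum B: (390/850)²·3.8²/54 = 0.0562943
  stratum C: (290/850)²·17.9²/55 = 0.678112
V_st = 0.875473
V_srs = s²/n = 580.2/115 = 5.04522
deff = V_st / V_srs = 0.875473/5.04522 = 0.1735

deff ≈ 0.174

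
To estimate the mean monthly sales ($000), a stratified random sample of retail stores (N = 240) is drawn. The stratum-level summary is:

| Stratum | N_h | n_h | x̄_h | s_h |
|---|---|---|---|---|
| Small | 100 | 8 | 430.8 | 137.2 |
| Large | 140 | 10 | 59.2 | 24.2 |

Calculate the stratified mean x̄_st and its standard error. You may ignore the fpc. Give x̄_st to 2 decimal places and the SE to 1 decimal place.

x̄_st = Σ W_h x̄_h = (100·430.8 + 140·59.2)/240 = 214.03333
V̂(x̄_st) = Σ W_h² s_h²/n_h, with W_h = N_h/N and N = 240:
  stratum Small: (100/240)²·137.2²/8 = 408.503
  stratum Large: (140/240)²·24.2²/10 = 19.928
V̂(x̄_st) = 428.431
SE(x̄_st) = √428.431 = 20.6986

x̄_st ≈ 214.03, SE ≈ 20.7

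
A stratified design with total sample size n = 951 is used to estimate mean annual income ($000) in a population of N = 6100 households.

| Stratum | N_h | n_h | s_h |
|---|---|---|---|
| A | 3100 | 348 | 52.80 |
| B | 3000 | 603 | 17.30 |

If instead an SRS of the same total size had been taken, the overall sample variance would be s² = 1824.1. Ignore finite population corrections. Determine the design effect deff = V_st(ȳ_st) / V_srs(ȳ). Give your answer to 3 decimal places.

deff ≈ 1.141

V̂(ȳ_st) = Σ W_h² s_h²/n_h, with W_h = N_h/N and N = 6100:
  stratum A: (3100/6100)²·52.80²/348 = 2.06896
  stratum B: (3000/6100)²·17.30²/603 = 0.120049
V_st = 2.18901
V_srs = s²/n = 1824.1/951 = 1.91809
deff = V_st / V_srs = 2.18901/1.91809 = 1.1412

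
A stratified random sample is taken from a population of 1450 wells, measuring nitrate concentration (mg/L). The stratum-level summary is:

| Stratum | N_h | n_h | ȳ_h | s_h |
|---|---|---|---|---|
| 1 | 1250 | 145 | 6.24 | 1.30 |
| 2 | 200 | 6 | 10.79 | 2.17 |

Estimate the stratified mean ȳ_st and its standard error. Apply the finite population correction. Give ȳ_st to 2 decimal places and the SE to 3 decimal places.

ȳ_st ≈ 6.87, SE ≈ 0.149

ȳ_st = Σ W_h ȳ_h = (1250·6.24 + 200·10.79)/1450 = 6.86759
V̂(ȳ_st) = Σ W_h² (1 − n_h/N_h) s_h²/n_h, with W_h = N_h/N and N = 1450:
  stratum 1: (1250/1450)²·(1 − 145/1250)·1.30²/145 = 0.00765694
  stratum 2: (200/1450)²·(1 − 6/200)·2.17²/6 = 0.0144832
V̂(ȳ_st) = 0.0221401
SE(ȳ_st) = √0.0221401 = 0.148796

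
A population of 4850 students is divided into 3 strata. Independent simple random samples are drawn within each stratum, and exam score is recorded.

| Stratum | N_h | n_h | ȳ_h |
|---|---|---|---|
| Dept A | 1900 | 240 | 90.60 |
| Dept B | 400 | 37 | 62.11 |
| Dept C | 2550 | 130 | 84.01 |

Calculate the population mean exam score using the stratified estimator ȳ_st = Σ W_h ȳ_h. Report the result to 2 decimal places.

ȳ_st ≈ 84.79

N = Σ N_h = 4850. Stratum weights W_h = N_h/N.
ȳ_st = (1900·90.60 + 400·62.11 + 2550·84.01) / 4850 = 84.7855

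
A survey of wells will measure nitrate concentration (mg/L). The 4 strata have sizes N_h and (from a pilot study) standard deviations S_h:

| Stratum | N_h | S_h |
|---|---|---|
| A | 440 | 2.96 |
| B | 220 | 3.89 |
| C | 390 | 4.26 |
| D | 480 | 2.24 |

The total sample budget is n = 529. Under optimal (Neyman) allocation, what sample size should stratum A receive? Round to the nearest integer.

Neyman allocation: n_h = n · N_h S_h / Σ N_i S_i, with n = 529.
  stratum A: N_h·S_h = 440·2.96 = 1302.40
  stratum B: N_h·S_h = 220·3.89 = 855.80
  stratum C: N_h·S_h = 390·4.26 = 1661.40
  stratum D: N_h·S_h = 480·2.24 = 1075.20
Σ N_h S_h = 4894.80
n for stratum A = 529·1302.40/4894.80 = 140.755 → 141

141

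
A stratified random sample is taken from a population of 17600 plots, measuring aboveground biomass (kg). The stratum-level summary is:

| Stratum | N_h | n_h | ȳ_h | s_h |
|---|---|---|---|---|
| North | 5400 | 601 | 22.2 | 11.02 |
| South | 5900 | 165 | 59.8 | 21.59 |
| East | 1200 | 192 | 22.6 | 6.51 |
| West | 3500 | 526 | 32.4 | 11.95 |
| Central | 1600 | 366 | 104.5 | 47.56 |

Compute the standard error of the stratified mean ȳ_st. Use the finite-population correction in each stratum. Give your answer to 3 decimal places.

V̂(ȳ_st) = Σ W_h² (1 − n_h/N_h) s_h²/n_h, with W_h = N_h/N and N = 17600:
  stratum North: (5400/17600)²·(1 − 601/5400)·11.02²/601 = 0.0169047
  stratum South: (5900/17600)²·(1 − 165/5900)·21.59²/165 = 0.30859
  stratum East: (1200/17600)²·(1 − 192/1200)·6.51²/192 = 0.00086194
  stratum West: (3500/17600)²·(1 − 526/3500)·11.95²/526 = 0.00912292
  stratum Central: (1600/17600)²·(1 − 366/1600)·47.56²/366 = 0.0393924
V̂(ȳ_st) = 0.374872
SE(ȳ_st) = √0.374872 = 0.612268

SE(ȳ_st) ≈ 0.612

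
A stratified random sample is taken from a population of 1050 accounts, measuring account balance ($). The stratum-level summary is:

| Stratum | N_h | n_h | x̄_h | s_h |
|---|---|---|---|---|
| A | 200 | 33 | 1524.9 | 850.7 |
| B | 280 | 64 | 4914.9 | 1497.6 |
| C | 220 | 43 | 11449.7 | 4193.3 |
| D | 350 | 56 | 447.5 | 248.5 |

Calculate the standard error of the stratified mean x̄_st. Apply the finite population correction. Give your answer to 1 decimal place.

V̂(x̄_st) = Σ W_h² (1 − n_h/N_h) s_h²/n_h, with W_h = N_h/N and N = 1050:
  stratum A: (200/1050)²·(1 − 33/200)·850.7²/33 = 664.365
  stratum B: (280/1050)²·(1 − 64/280)·1497.6²/64 = 1922.4
  stratum C: (220/1050)²·(1 − 43/220)·4193.3²/43 = 14443.1
  stratum D: (350/1050)²·(1 − 56/350)·248.5²/56 = 102.92
V̂(x̄_st) = 17132.8
SE(x̄_st) = √17132.8 = 130.892

SE(x̄_st) ≈ 130.9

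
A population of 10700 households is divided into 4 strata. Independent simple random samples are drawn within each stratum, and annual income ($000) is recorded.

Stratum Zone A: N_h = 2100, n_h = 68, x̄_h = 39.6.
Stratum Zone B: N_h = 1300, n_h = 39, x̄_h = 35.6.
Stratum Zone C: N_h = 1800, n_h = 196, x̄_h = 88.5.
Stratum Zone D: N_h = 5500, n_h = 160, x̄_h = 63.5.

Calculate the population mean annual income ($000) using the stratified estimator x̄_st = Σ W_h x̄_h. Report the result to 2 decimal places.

N = Σ N_h = 10700. Stratum weights W_h = N_h/N.
x̄_st = (2100·39.6 + 1300·35.6 + 1800·88.5 + 5500·63.5) / 10700 = 59.6252

x̄_st ≈ 59.63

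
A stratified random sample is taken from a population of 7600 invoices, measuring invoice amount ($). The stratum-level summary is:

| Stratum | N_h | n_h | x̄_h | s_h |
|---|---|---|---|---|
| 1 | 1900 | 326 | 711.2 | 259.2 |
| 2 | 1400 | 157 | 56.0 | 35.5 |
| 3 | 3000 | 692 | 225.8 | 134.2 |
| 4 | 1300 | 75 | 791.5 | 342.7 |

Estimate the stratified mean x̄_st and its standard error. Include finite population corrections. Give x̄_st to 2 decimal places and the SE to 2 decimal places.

x̄_st ≈ 412.64, SE ≈ 7.56

x̄_st = Σ W_h x̄_h = (1900·711.2 + 1400·56.0 + 3000·225.8 + 1300·791.5)/7600 = 412.63553
V̂(x̄_st) = Σ W_h² (1 − n_h/N_h) s_h²/n_h, with W_h = N_h/N and N = 7600:
  stratum 1: (1900/7600)²·(1 − 326/1900)·259.2²/326 = 10.6705
  stratum 2: (1400/7600)²·(1 − 157/1400)·35.5²/157 = 0.241841
  stratum 3: (3000/7600)²·(1 − 692/3000)·134.2²/692 = 3.11981
  stratum 4: (1300/7600)²·(1 − 75/1300)·342.7²/75 = 43.1737
V̂(x̄_st) = 57.2058
SE(x̄_st) = √57.2058 = 7.56345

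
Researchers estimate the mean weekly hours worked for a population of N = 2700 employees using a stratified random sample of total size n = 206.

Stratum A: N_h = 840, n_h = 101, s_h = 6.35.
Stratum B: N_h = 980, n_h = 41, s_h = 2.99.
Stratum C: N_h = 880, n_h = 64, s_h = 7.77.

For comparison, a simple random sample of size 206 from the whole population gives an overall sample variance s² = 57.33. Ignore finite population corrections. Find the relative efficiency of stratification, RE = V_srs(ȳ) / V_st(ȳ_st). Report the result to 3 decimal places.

V̂(ȳ_st) = Σ W_h² s_h²/n_h, with W_h = N_h/N and N = 2700:
  stratum A: (840/2700)²·6.35²/101 = 0.0386418
  stratum B: (980/2700)²·2.99²/41 = 0.0287265
  stratum C: (880/2700)²·7.77²/64 = 0.100207
V_st = 0.167576
V_srs = s²/n = 57.33/206 = 0.278301
Relative efficiency = V_srs / V_st = 0.278301/0.167576 = 1.6607

RE ≈ 1.661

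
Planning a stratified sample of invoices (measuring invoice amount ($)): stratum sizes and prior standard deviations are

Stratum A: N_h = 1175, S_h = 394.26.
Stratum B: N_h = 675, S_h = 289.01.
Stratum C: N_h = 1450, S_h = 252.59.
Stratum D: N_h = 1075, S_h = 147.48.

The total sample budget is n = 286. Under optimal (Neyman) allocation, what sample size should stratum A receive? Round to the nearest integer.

112

Neyman allocation: n_h = n · N_h S_h / Σ N_i S_i, with n = 286.
  stratum A: N_h·S_h = 1175·394.26 = 463255.50
  stratum B: N_h·S_h = 675·289.01 = 195081.75
  stratum C: N_h·S_h = 1450·252.59 = 366255.50
  stratum D: N_h·S_h = 1075·147.48 = 158541.00
Σ N_h S_h = 1183133.75
n for stratum A = 286·463255.50/1183133.75 = 111.983 → 112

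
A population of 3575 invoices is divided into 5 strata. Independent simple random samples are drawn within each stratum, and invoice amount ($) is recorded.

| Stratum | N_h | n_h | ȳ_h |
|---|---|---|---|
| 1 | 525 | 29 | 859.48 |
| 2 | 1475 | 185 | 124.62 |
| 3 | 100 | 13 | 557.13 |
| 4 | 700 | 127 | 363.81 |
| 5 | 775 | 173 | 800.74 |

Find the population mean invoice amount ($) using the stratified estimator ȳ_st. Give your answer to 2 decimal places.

N = Σ N_h = 3575. Stratum weights W_h = N_h/N.
ȳ_st = (525·859.48 + 1475·124.62 + 100·557.13 + 700·363.81 + 775·800.74) / 3575 = 438.0406

ȳ_st ≈ 438.04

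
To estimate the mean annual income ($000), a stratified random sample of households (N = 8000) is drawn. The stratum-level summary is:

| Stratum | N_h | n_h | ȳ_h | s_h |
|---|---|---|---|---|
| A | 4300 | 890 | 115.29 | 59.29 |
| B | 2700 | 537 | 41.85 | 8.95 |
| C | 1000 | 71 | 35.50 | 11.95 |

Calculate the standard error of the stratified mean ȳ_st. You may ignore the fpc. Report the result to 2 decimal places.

V̂(ȳ_st) = Σ W_h² s_h²/n_h, with W_h = N_h/N and N = 8000:
  stratum A: (4300/8000)²·59.29²/890 = 1.14112
  stratum B: (2700/8000)²·8.95²/537 = 0.016991
  stratum C: (1000/8000)²·11.95²/71 = 0.0314266
V̂(ȳ_st) = 1.18953
SE(ȳ_st) = √1.18953 = 1.09066

SE(ȳ_st) ≈ 1.09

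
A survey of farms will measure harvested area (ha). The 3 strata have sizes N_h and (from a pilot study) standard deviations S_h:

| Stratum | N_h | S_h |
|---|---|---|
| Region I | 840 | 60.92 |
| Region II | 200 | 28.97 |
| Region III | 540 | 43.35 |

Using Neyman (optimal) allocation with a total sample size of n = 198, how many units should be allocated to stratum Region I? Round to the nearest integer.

Neyman allocation: n_h = n · N_h S_h / Σ N_i S_i, with n = 198.
  stratum Region I: N_h·S_h = 840·60.92 = 51172.80
  stratum Region II: N_h·S_h = 200·28.97 = 5794.00
  stratum Region III: N_h·S_h = 540·43.35 = 23409.00
Σ N_h S_h = 80375.80
n for stratum Region I = 198·51172.80/80375.80 = 126.061 → 126

126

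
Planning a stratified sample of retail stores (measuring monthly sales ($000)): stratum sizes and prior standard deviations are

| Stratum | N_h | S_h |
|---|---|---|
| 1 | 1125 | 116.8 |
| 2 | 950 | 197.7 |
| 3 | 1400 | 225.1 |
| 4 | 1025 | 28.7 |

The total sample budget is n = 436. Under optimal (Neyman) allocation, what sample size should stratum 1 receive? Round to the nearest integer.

Neyman allocation: n_h = n · N_h S_h / Σ N_i S_i, with n = 436.
  stratum 1: N_h·S_h = 1125·116.8 = 131400.00
  stratum 2: N_h·S_h = 950·197.7 = 187815.00
  stratum 3: N_h·S_h = 1400·225.1 = 315140.00
  stratum 4: N_h·S_h = 1025·28.7 = 29417.50
Σ N_h S_h = 663772.50
n for stratum 1 = 436·131400.00/663772.50 = 86.310 → 86

86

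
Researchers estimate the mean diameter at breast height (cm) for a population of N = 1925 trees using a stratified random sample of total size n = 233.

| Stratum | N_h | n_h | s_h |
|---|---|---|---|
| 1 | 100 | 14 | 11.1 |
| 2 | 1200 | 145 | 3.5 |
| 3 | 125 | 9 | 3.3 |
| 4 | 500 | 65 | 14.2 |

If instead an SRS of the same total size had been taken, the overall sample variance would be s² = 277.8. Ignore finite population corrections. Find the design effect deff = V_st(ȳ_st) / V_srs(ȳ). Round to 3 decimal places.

deff ≈ 0.227

V̂(ȳ_st) = Σ W_h² s_h²/n_h, with W_h = N_h/N and N = 1925:
  stratum 1: (100/1925)²·11.1²/14 = 0.0237496
  stratum 2: (1200/1925)²·3.5²/145 = 0.0328299
  stratum 3: (125/1925)²·3.3²/9 = 0.00510204
  stratum 4: (500/1925)²·14.2²/65 = 0.209287
V_st = 0.270968
V_srs = s²/n = 277.8/233 = 1.19227
deff = V_st / V_srs = 0.270968/1.19227 = 0.2273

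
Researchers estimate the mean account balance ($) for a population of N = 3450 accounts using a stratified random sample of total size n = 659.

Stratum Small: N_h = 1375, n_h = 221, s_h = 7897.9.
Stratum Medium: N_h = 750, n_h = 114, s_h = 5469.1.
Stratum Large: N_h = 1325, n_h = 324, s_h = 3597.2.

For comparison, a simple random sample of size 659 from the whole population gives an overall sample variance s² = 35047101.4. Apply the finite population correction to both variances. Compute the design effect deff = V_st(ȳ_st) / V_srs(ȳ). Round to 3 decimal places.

V̂(ȳ_st) = Σ W_h² (1 − n_h/N_h) s_h²/n_h, with W_h = N_h/N and N = 3450:
  stratum Small: (1375/3450)²·(1 − 221/1375)·7897.9²/221 = 37627.1
  stratum Medium: (750/3450)²·(1 − 114/750)·5469.1²/114 = 10514.9
  stratum Large: (1325/3450)²·(1 − 324/1325)·3597.2²/324 = 4450.37
V_st = 52592.5
V_srs = (1 − 659/3450)·35047101.4/659 = 43023.7
deff = V_st / V_srs = 52592.5/43023.7 = 1.2224

deff ≈ 1.222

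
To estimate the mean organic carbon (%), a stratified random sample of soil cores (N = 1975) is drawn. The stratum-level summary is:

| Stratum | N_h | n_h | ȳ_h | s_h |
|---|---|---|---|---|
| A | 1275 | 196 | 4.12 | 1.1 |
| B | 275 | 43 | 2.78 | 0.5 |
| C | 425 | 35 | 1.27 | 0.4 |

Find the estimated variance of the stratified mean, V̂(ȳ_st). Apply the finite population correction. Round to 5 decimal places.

V̂(ȳ_st) = Σ W_h² (1 − n_h/N_h) s_h²/n_h, with W_h = N_h/N and N = 1975:
  stratum A: (1275/1975)²·(1 − 196/1275)·1.1²/196 = 0.00217734
  stratum B: (275/1975)²·(1 − 43/275)·0.5²/43 = 9.50951e-05
  stratum C: (425/1975)²·(1 − 35/425)·0.4²/35 = 0.000194255
V̂(ȳ_st) = 0.00246669

V̂(ȳ_st) ≈ 0.00247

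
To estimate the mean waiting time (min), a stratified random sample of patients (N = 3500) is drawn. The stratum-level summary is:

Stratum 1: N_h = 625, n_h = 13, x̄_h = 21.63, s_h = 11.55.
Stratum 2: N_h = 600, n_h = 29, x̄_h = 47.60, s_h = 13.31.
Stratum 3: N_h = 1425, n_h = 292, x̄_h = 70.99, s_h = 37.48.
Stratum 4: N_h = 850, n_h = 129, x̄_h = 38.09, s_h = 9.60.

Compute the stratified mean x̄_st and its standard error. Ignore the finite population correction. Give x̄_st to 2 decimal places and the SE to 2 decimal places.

x̄_st ≈ 50.18, SE ≈ 1.16

x̄_st = Σ W_h x̄_h = (625·21.63 + 600·47.60 + 1425·70.99 + 850·38.09)/3500 = 50.17600
V̂(x̄_st) = Σ W_h² s_h²/n_h, with W_h = N_h/N and N = 3500:
  stratum 1: (625/3500)²·11.55²/13 = 0.327224
  stratum 2: (600/3500)²·13.31²/29 = 0.179525
  stratum 3: (1425/3500)²·37.48²/292 = 0.797462
  stratum 4: (850/3500)²·9.60²/129 = 0.0421361
V̂(x̄_st) = 1.34635
SE(x̄_st) = √1.34635 = 1.16032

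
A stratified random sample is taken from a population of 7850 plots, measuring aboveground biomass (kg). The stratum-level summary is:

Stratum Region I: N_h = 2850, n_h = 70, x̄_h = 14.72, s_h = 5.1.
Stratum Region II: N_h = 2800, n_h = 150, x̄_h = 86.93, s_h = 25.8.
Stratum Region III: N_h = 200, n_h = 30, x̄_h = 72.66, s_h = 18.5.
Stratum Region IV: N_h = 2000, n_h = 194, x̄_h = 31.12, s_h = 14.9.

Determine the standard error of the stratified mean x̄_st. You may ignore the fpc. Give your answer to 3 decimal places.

V̂(x̄_st) = Σ W_h² s_h²/n_h, with W_h = N_h/N and N = 7850:
  stratum Region I: (2850/7850)²·5.1²/70 = 0.0489771
  stratum Region II: (2800/7850)²·25.8²/150 = 0.564579
  stratum Region III: (200/7850)²·18.5²/30 = 0.0074053
  stratum Region IV: (2000/7850)²·14.9²/194 = 0.0742834
V̂(x̄_st) = 0.695245
SE(x̄_st) = √0.695245 = 0.833813

SE(x̄_st) ≈ 0.834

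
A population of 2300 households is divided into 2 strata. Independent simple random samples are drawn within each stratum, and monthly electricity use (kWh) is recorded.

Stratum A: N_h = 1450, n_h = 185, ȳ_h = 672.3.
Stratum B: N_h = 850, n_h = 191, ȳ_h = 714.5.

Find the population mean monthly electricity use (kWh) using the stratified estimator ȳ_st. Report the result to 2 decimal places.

ȳ_st ≈ 687.90

N = Σ N_h = 2300. Stratum weights W_h = N_h/N.
ȳ_st = (1450·672.3 + 850·714.5) / 2300 = 687.8957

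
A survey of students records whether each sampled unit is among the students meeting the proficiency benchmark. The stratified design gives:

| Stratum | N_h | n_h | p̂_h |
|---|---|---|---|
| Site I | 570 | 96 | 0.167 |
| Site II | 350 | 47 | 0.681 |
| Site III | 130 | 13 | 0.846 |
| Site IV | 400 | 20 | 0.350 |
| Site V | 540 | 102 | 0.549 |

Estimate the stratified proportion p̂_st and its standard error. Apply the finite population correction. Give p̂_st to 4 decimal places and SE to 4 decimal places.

N = 1990; stratum weights W_h = N_h/N.
p̂_st = Σ W_h p̂_h = (570·0.167 + 350·0.681 + 130·0.846 + 400·0.350 + 540·0.549)/1990 = 0.44220
V̂(p̂_st) = Σ W_h² (1 − n_h/N_h) p̂_h(1−p̂_h)/(n_h−1):
  stratum Site I: (570/1990)²·(1 − 96/570)·0.167·0.833/95 = 9.99045e-05
  stratum Site II: (350/1990)²·(1 − 47/350)·0.681·0.319/46 = 0.000126469
  stratum Site III: (130/1990)²·(1 − 13/130)·0.846·0.154/12 = 4.16997e-05
  stratum Site IV: (400/1990)²·(1 − 20/400)·0.350·0.650/19 = 0.000459584
  stratum Site V: (540/1990)²·(1 − 102/540)·0.549·0.451/101 = 0.000146416
V̂(p̂_st) = 0.000874074; SE = √V̂ = 0.0295647

p̂_st ≈ 0.4422, SE ≈ 0.0296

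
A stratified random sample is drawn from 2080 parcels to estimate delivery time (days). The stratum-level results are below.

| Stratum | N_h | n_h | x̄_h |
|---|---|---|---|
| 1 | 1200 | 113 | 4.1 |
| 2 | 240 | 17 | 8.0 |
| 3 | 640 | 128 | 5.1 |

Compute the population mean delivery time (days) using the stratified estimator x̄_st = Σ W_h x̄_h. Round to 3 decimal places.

N = Σ N_h = 2080. Stratum weights W_h = N_h/N.
x̄_st = (1200·4.1 + 240·8.0 + 640·5.1) / 2080 = 4.85769

x̄_st ≈ 4.858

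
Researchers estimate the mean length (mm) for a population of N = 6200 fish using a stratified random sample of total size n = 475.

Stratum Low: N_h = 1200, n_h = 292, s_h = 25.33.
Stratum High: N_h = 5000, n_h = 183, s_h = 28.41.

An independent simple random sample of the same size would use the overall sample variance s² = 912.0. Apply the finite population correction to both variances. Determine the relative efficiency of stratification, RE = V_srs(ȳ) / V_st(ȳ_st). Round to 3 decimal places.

RE ≈ 0.627

V̂(ȳ_st) = Σ W_h² (1 − n_h/N_h) s_h²/n_h, with W_h = N_h/N and N = 6200:
  stratum Low: (1200/6200)²·(1 − 292/1200)·25.33²/292 = 0.0622832
  stratum High: (5000/6200)²·(1 − 183/5000)·28.41²/183 = 2.76347
V_st = 2.82575
V_srs = (1 − 475/6200)·912.0/475 = 1.7729
Relative efficiency = V_srs / V_st = 1.7729/2.82575 = 0.6274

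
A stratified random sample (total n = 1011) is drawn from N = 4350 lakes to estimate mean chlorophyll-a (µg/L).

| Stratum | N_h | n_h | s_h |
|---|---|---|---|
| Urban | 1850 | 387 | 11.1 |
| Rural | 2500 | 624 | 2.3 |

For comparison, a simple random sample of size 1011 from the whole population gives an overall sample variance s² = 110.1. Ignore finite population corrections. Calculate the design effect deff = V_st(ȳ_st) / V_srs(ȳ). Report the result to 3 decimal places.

deff ≈ 0.554

V̂(ȳ_st) = Σ W_h² s_h²/n_h, with W_h = N_h/N and N = 4350:
  stratum Urban: (1850/4350)²·11.1²/387 = 0.0575837
  stratum Rural: (2500/4350)²·2.3²/624 = 0.00280009
V_st = 0.0603838
V_srs = s²/n = 110.1/1011 = 0.108902
deff = V_st / V_srs = 0.0603838/0.108902 = 0.5545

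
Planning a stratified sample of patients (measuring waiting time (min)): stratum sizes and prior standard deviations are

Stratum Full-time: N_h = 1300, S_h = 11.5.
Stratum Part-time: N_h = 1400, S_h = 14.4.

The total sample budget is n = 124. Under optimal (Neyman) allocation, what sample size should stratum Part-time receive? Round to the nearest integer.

Neyman allocation: n_h = n · N_h S_h / Σ N_i S_i, with n = 124.
  stratum Full-time: N_h·S_h = 1300·11.5 = 14950.00
  stratum Part-time: N_h·S_h = 1400·14.4 = 20160.00
Σ N_h S_h = 35110.00
n for stratum Part-time = 124·20160.00/35110.00 = 71.200 → 71

71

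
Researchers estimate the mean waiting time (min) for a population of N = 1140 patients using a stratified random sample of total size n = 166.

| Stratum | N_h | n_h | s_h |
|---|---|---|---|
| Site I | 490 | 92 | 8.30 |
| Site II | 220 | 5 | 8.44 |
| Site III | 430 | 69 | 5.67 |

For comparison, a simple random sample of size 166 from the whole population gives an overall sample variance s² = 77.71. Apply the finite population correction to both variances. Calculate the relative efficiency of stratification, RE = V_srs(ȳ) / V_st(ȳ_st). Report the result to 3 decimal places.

V̂(ȳ_st) = Σ W_h² (1 − n_h/N_h) s_h²/n_h, with W_h = N_h/N and N = 1140:
  stratum Site I: (490/1140)²·(1 − 92/490)·8.30²/92 = 0.112367
  stratum Site II: (220/1140)²·(1 − 5/220)·8.44²/5 = 0.518521
  stratum Site III: (430/1140)²·(1 − 69/430)·5.67²/69 = 0.0556523
V_st = 0.68654
V_srs = (1 − 166/1140)·77.71/166 = 0.399966
Relative efficiency = V_srs / V_st = 0.399966/0.68654 = 0.5826

RE ≈ 0.583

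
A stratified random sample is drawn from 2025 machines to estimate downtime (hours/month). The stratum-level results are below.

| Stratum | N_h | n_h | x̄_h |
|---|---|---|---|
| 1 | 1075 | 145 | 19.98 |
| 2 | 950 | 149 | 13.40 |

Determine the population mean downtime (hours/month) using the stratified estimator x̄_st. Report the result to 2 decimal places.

N = Σ N_h = 2025. Stratum weights W_h = N_h/N.
x̄_st = (1075·19.98 + 950·13.40) / 2025 = 16.8931

x̄_st ≈ 16.89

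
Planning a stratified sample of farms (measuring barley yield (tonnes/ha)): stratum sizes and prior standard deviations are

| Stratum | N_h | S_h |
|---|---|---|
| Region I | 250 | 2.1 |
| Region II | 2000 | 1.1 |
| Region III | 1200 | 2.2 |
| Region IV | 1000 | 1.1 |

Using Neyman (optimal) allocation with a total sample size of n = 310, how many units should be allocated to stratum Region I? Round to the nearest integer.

Neyman allocation: n_h = n · N_h S_h / Σ N_i S_i, with n = 310.
  stratum Region I: N_h·S_h = 250·2.1 = 525.00
  stratum Region II: N_h·S_h = 2000·1.1 = 2200.00
  stratum Region III: N_h·S_h = 1200·2.2 = 2640.00
  stratum Region IV: N_h·S_h = 1000·1.1 = 1100.00
Σ N_h S_h = 6465.00
n for stratum Region I = 310·525.00/6465.00 = 25.174 → 25

25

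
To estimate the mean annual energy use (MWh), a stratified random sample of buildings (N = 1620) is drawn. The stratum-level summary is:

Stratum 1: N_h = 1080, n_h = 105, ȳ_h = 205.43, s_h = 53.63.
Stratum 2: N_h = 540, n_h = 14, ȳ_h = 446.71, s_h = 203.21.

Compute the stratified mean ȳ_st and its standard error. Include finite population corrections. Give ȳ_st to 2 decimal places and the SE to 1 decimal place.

ȳ_st = Σ W_h ȳ_h = (1080·205.43 + 540·446.71)/1620 = 285.85667
V̂(ȳ_st) = Σ W_h² (1 − n_h/N_h) s_h²/n_h, with W_h = N_h/N and N = 1620:
  stratum 1: (1080/1620)²·(1 − 105/1080)·53.63²/105 = 10.9907
  stratum 2: (540/1620)²·(1 − 14/540)·203.21²/14 = 319.236
V̂(ȳ_st) = 330.226
SE(ȳ_st) = √330.226 = 18.1721

ȳ_st ≈ 285.86, SE ≈ 18.2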